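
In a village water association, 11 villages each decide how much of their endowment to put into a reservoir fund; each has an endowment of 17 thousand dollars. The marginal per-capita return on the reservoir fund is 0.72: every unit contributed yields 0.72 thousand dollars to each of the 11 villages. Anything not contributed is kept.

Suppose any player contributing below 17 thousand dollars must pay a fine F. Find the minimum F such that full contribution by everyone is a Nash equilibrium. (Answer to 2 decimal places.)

4.76 thousand dollars

Given the others contribute fully, the best deviation is to contribute 0 (any partial contribution still incurs the fine and gives up units whose private return 0.72 is below 1).
Deviating from 17 to 0 saves 17 thousand dollars but forfeits the deviator's share of the drop in the reservoir fund: 0.72 × 17 = 12.24.
So the deviation gain is 17 − 12.24 = 4.76, and the fine must be at least 4.76 thousand dollars to wipe it out.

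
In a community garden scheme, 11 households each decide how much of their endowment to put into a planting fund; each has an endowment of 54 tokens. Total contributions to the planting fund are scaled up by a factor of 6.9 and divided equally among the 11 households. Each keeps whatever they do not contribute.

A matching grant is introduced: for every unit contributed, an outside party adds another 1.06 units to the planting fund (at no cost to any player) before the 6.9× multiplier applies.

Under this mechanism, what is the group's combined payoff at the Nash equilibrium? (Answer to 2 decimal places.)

8443.12 tokens

The effective private return per unit is now 6.9 × 2.06 / 11 = 1.2922 > 1, so every player's dominant strategy flips to full contribution.
So the Nash equilibrium is full contribution by all 11; the group earns 6.9 × 2.06 × 594 = 8443.12.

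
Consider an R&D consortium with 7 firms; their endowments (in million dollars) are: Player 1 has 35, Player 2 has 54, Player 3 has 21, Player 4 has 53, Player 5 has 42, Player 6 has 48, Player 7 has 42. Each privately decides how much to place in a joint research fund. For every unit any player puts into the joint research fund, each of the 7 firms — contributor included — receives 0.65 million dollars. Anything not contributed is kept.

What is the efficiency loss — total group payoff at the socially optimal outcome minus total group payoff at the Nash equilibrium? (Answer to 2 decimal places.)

1047.25 million dollars

The private return per contributed unit is 0.65 < 1 for everyone, so the Nash equilibrium is zero contribution and the group total is Σ E_j = 35 + 54 + 21 + 53 + 42 + 48 + 42 = 295.
Each contributed unit returns 4.550 to the group, so the social optimum is full contribution by everyone: group total = 4.550 × 295 = 1342.25.
Efficiency loss = (4.550 − 1) × 295 = 1047.25.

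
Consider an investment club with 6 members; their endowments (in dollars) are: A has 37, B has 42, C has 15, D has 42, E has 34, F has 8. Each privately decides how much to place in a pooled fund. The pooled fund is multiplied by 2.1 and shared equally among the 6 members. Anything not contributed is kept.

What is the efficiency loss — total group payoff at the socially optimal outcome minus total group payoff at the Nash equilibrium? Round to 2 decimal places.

195.80 dollars

The private return per contributed unit is 2.1/6 = 0.3500 < 1 for every player regardless of endowment, so the Nash equilibrium is zero contribution and the group total is Σ E_j = 37 + 42 + 15 + 42 + 34 + 8 = 178.
Each contributed unit returns 2.100 to the group, so the social optimum is full contribution by everyone: group total = 2.100 × 178 = 373.80.
Efficiency loss = (2.100 − 1) × 178 = 195.80.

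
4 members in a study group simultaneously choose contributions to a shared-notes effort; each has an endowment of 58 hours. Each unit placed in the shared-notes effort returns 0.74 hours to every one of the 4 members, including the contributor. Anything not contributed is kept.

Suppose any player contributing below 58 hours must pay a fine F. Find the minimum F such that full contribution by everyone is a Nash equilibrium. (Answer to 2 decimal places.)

15.08 hours

Given the others contribute fully, the best deviation is to contribute 0 (any partial contribution still incurs the fine and gives up units whose private return 0.74 is below 1).
Deviating from 58 to 0 saves 58 hours but forfeits the deviator's share of the drop in the shared-notes effort: 0.74 × 58 = 42.92.
So the deviation gain is 58 − 42.92 = 15.08, and the fine must be at least 15.08 hours to wipe it out.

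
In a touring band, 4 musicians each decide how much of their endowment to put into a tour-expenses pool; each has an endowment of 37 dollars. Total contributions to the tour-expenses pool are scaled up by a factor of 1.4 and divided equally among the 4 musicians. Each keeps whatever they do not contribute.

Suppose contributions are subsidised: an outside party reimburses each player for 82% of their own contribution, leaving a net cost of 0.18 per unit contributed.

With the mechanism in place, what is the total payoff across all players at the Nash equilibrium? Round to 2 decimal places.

Under the mechanism each unit contributed yields (1.4/4) / 0.18 = 1.9444 back to its contributor per unit of net cost, which exceeds 1, making full contribution the dominant choice for everyone.
At the Nash equilibrium everyone contributes 37. Group total payoff = 4 × (37 × 0.82 + 1.4 × 37) = 328.56.

328.56 dollars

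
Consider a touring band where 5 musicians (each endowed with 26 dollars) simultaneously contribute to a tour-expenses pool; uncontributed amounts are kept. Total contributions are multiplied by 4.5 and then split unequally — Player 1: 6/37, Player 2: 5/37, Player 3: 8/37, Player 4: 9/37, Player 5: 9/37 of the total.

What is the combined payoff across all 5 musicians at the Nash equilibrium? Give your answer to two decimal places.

Player j's private return per contributed unit is 4.5 × (j's share). Contributing is weakly dominant for j when that share is at least 1/4.5 = 0.2222, and contributing 0 is dominant otherwise.
Player 4 and Player 5 clear that bar, contributing 26 each; the remaining 3 contribute 0. Total contributed: 52.
The tour-expenses pool pays out 4.5 × 52 = 234.00 in total (split across the unequal shares, but the aggregate is all that matters for the group sum).
The 3 free-riders keep 26 each, adding 78. Group total = 78 + 234.00 = 312.00.

312.00 dollars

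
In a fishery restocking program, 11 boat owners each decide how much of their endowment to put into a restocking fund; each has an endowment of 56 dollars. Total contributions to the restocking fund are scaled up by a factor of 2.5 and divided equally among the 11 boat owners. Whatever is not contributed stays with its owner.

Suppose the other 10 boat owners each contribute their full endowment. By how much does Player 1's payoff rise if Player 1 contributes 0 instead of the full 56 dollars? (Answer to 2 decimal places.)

Switching from a contribution of 56 to 0 lets Player 1 keep an extra 56 dollars, but lowers the restocking fund by 56, which costs Player 1 their own share of that drop: 2.5/11 × 56 = 12.73.
Net gain = 56 − 12.73 = 43.27. The private return per contributed unit (0.2273) is below 1, so free-riding is indeed the best response regardless of what the others do.

43.27 dollars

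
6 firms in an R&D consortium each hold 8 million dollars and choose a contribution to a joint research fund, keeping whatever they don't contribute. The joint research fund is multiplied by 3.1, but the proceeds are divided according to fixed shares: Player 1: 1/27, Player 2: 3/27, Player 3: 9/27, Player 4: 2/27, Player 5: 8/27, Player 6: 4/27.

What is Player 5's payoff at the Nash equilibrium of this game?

15.35 million dollars

Player j's private return per contributed unit is 3.1 × (j's share). Contributing is weakly dominant for j when that share is at least 1/3.1 = 0.3226, and contributing 0 is dominant otherwise.
Player 3 alone (share 9/27) is above the threshold, contributing 8; the remaining 5 contribute 0. Total contributed: 8.
Player 5 keeps 8 and receives 3.1 × 8 × 8/27 = 7.35 from the joint research fund, for a payoff of 15.35.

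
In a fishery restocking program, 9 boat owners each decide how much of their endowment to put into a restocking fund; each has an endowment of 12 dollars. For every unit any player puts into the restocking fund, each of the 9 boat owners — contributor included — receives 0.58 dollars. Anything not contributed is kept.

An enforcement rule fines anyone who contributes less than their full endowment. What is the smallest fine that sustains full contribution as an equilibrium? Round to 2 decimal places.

Given the others contribute fully, the best deviation is to contribute 0 (any partial contribution still incurs the fine and gives up units whose private return 0.58 is below 1).
Deviating from 12 to 0 saves 12 dollars but forfeits the deviator's share of the drop in the restocking fund: 0.58 × 12 = 6.96.
So the deviation gain is 12 − 6.96 = 5.04, and the fine must be at least 5.04 dollars to wipe it out.

5.04 dollars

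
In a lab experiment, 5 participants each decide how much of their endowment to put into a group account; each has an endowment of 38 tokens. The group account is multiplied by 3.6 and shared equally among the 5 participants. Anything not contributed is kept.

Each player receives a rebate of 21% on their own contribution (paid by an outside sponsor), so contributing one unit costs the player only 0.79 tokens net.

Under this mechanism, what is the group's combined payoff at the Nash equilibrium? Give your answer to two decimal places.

The effective private return is (3.6/5) / 0.79 = 0.9114, which is still under 1, so the mechanism doesn't change anyone's dominant strategy: zero contribution.
Everyone keeps their endowment and the group total is 5 × 38 = 190.

190.00 tokens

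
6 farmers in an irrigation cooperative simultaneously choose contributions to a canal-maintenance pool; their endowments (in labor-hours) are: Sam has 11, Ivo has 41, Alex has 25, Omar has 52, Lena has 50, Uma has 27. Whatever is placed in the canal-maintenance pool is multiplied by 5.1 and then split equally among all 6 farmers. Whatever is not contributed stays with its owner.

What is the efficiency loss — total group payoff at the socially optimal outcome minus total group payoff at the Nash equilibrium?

The private return per contributed unit is 5.1/6 = 0.8500 < 1 for every player regardless of endowment, so the Nash equilibrium is zero contribution and the group total is Σ E_j = 11 + 41 + 25 + 52 + 50 + 27 = 206.
Each contributed unit returns 5.100 to the group, so the social optimum is full contribution by everyone: group total = 5.100 × 206 = 1050.60.
Efficiency loss = (5.100 − 1) × 206 = 844.60.

844.60 labor-hours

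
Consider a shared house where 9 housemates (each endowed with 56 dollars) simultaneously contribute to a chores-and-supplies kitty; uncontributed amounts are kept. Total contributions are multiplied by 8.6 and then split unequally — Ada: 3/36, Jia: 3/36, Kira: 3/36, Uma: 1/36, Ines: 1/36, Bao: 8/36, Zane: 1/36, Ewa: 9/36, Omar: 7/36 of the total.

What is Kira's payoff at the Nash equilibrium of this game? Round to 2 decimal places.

176.40 dollars

Each unit j contributes comes back to j as 8.6 × (j's share), so j prefers to contribute only if that share exceeds 1/8.6 = 0.1163; otherwise keeping the unit dominates.
Bao, Ewa and Omar clear that bar, contributing 56 each; the remaining 6 contribute 0. Total contributed: 168.
Kira keeps 56 and receives 8.6 × 168 × 3/36 = 120.40 from the chores-and-supplies kitty, for a payoff of 176.40.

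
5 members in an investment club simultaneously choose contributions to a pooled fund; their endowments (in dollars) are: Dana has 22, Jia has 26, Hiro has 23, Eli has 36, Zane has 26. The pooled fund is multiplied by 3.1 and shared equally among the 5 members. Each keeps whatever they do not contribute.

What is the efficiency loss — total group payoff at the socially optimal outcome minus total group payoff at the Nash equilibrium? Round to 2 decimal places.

The private return per contributed unit is 3.1/5 = 0.6200 < 1 for every player regardless of endowment, so the Nash equilibrium is zero contribution and the group total is Σ E_j = 22 + 26 + 23 + 36 + 26 = 133.
Each contributed unit returns 3.100 to the group, so the social optimum is full contribution by everyone: group total = 3.100 × 133 = 412.30.
Efficiency loss = (3.100 − 1) × 133 = 279.30.

279.30 dollars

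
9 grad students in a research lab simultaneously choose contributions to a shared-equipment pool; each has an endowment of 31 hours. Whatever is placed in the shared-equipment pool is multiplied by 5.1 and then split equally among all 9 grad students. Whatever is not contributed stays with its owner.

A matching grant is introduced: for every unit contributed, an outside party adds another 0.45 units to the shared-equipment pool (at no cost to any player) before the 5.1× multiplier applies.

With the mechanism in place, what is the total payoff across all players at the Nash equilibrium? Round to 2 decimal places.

279.00 hours

Even with the mechanism, each unit contributed returns only 5.1 × 1.45 / 9 = 0.8217 per unit of net cost, so contributing nothing is still dominant.
At the Nash equilibrium no one contributes; group total payoff = 9 × 31 = 279.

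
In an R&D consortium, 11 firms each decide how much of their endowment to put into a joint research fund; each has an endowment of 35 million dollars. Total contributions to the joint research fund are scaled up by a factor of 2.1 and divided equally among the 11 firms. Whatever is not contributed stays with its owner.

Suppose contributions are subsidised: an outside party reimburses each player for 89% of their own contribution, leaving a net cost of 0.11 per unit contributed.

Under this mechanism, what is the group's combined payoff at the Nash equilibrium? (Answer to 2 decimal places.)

The effective private return per unit is now (2.1/11) / 0.11 = 1.7355 > 1, so every player's dominant strategy flips to full contribution.
So the Nash equilibrium is full contribution by all 11; the group earns 11 × (35 × 0.89 + 2.1 × 35) = 1151.15.

1151.15 million dollars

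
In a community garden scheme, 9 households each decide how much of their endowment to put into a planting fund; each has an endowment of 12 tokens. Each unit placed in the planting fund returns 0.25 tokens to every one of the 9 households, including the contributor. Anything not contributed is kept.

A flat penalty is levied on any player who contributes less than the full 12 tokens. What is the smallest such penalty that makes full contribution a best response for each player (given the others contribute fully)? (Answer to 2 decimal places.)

Given the others contribute fully, the best deviation is to contribute 0 (any partial contribution still incurs the fine and gives up units whose private return 0.25 is below 1).
Deviating from 12 to 0 saves 12 tokens but forfeits the deviator's share of the drop in the planting fund: 0.25 × 12 = 3.00.
So the deviation gain is 12 − 3.00 = 9.00, and the fine must be at least 9.00 tokens to wipe it out.

9.00 tokens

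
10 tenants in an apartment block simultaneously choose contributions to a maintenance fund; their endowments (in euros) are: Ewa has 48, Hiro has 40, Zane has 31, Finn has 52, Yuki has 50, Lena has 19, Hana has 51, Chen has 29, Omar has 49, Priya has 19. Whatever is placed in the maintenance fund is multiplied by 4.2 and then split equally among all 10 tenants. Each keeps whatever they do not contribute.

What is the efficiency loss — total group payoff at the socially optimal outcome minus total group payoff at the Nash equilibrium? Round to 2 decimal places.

1241.60 euros

The private return per contributed unit is 4.2/10 = 0.4200 < 1 for every player regardless of endowment, so the Nash equilibrium is zero contribution and the group total is Σ E_j = 48 + 40 + 31 + 52 + 50 + 19 + 51 + 29 + 49 + 19 = 388.
Each contributed unit returns 4.200 to the group, so the social optimum is full contribution by everyone: group total = 4.200 × 388 = 1629.60.
Efficiency loss = (4.200 − 1) × 388 = 1241.60.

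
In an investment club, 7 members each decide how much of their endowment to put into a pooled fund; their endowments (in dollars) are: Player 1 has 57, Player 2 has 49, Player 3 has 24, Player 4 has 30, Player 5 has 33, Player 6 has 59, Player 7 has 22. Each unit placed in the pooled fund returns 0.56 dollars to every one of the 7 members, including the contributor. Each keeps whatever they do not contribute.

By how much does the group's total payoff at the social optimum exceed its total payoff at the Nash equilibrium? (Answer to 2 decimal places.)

The private return per contributed unit is 0.56 < 1 for everyone, so the Nash equilibrium is zero contribution and the group total is Σ E_j = 57 + 49 + 24 + 30 + 33 + 59 + 22 = 274.
Each contributed unit returns 3.920 to the group, so the social optimum is full contribution by everyone: group total = 3.920 × 274 = 1074.08.
Efficiency loss = (3.920 − 1) × 274 = 800.08.

800.08 dollars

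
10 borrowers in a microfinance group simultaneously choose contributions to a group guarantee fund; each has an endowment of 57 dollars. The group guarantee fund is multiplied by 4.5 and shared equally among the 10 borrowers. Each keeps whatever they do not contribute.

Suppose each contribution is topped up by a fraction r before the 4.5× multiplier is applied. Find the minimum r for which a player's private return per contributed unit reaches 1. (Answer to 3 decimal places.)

With matching at rate r, one contributed unit becomes (1 + r) in the group guarantee fund and returns 4.5 × (1 + r) / 10 to the contributor.
Setting this equal to 1: 1 + r = 10/4.5 = 2.2222.
So the minimum matching rate is r = 2.2222 − 1 = 1.222.

1.222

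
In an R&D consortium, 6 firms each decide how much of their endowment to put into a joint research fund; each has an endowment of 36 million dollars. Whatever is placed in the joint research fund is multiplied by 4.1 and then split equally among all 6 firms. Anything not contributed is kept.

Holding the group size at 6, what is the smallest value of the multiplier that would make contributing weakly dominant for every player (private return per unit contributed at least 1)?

6

A contributed unit returns (multiplier)/6 to its contributor.
This reaches 1 exactly when the multiplier is 6.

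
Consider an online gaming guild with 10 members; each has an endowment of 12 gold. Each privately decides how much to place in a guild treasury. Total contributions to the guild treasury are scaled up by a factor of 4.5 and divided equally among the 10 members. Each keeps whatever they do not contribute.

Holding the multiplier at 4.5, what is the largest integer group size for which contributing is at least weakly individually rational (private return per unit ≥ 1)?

Private return per unit is 4.5/(group size), which is ≥ 1 whenever the group size is ≤ 4.5.
The largest such integer is 4.

4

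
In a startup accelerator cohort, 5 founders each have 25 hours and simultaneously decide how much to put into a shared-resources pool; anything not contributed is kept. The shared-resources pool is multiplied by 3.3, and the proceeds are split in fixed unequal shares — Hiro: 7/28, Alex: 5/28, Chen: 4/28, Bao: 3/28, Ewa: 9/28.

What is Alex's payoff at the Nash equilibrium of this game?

For player j, contributing a unit is worthwhile iff 3.3 × (j's share) ≥ 1, i.e. iff j's share is at least 0.3030.
Only Ewa (9/28) clears that bar, contributing 25; the remaining 4 contribute 0. Total contributed: 25.
Alex keeps 25 and receives 3.3 × 25 × 5/28 = 14.73 from the shared-resources pool, for a payoff of 39.73.

39.73 hours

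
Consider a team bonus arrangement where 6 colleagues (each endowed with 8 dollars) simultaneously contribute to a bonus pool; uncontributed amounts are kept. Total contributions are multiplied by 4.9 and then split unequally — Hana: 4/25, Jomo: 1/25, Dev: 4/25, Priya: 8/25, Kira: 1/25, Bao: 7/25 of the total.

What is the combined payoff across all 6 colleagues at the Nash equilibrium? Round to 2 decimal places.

110.40 dollars

Each unit j contributes comes back to j as 4.9 × (j's share), so j prefers to contribute only if that share exceeds 1/4.9 = 0.2041; otherwise keeping the unit dominates.
Priya and Bao are above the threshold, contributing 8 each; the remaining 4 contribute 0. Total contributed: 16.
The bonus pool pays out 4.9 × 16 = 78.40 in total (split across the unequal shares, but the aggregate is all that matters for the group sum).
The 4 free-riders keep 8 each, adding 32. Group total = 32 + 78.40 = 110.40.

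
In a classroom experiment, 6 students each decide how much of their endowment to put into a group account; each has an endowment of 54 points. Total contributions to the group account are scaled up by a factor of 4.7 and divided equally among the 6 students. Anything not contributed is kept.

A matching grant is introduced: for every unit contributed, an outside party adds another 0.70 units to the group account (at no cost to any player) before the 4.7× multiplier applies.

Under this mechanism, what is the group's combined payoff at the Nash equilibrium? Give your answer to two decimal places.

The effective private return per unit is now 4.7 × 1.70 / 6 = 1.3317 > 1, so every player's dominant strategy flips to full contribution.
At the Nash equilibrium everyone contributes 54. Group total payoff = 4.7 × 1.70 × 324 = 2588.76.

2588.76 points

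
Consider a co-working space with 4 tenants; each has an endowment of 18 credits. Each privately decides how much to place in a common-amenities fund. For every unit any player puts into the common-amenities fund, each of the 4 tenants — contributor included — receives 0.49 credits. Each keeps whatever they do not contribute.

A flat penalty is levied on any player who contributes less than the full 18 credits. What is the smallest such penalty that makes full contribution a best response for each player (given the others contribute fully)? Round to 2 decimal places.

9.18 credits

Given the others contribute fully, the best deviation is to contribute 0 (any partial contribution still incurs the fine and gives up units whose private return 0.49 is below 1).
Deviating from 18 to 0 saves 18 credits but forfeits the deviator's share of the drop in the common-amenities fund: 0.49 × 18 = 8.82.
So the deviation gain is 18 − 8.82 = 9.18, and the fine must be at least 9.18 credits to wipe it out.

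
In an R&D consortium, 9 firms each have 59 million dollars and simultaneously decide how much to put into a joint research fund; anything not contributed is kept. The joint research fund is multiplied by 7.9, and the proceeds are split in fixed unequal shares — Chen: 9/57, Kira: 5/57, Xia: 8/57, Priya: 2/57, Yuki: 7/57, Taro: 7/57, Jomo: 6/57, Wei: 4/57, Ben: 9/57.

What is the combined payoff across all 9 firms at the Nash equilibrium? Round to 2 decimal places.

Each unit j contributes comes back to j as 7.9 × (j's share), so j prefers to contribute only if that share exceeds 1/7.9 = 0.1266; otherwise keeping the unit dominates.
Chen, Xia and Ben are above the threshold, contributing 59 each; the remaining 6 contribute 0. Total contributed: 177.
The joint research fund pays out 7.9 × 177 = 1398.30 in total (split across the unequal shares, but the aggregate is all that matters for the group sum).
The 6 free-riders keep 59 each, adding 354. Group total = 354 + 1398.30 = 1752.30.

1752.30 million dollars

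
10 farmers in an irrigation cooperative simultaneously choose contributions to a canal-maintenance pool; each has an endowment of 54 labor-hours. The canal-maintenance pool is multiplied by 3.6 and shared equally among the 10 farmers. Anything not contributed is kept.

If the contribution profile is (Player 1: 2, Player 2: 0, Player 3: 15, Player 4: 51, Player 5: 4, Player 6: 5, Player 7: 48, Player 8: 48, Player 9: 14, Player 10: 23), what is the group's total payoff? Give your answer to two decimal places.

Total contributed: 2 + 0 + 15 + 51 + 4 + 5 + 48 + 48 + 14 + 23 = 210; total kept: 10 × 54 − 210 = 330.
The canal-maintenance pool pays out 3.6 × 210 = 756.00 in aggregate.
Group total = 330 + 756.00 = 1086.00.

1086.00 labor-hours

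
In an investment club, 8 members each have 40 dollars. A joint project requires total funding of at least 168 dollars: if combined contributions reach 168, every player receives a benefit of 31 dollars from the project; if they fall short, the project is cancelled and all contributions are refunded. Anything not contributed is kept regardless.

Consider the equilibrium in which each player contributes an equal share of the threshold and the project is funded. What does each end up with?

50 dollars

Equal share of the threshold: 168/8 = 21.
At this profile no one gains by cutting their contribution: any cut drops the total below 168, the project is cancelled, contributions are refunded, and the deviator ends with 40, which is less than 40 − 21 + 31 = 50. Contributing more than 21 just wastes the excess. So contributing exactly 21 is a best response.
Each player's payoff: 40 − 21 + 31 = 50.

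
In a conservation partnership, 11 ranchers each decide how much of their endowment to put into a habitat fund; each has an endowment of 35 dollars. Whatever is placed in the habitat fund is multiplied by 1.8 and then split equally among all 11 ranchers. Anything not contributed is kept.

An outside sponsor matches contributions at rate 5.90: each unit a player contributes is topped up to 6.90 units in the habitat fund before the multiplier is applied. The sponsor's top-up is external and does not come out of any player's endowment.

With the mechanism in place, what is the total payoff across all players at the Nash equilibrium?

Under the mechanism each unit contributed yields 1.8 × 6.90 / 11 = 1.1291 back to its contributor per unit of net cost, which exceeds 1, making full contribution the dominant choice for everyone.
So the Nash equilibrium is full contribution by all 11; the group earns 1.8 × 6.90 × 385 = 4781.70.

4781.70 dollars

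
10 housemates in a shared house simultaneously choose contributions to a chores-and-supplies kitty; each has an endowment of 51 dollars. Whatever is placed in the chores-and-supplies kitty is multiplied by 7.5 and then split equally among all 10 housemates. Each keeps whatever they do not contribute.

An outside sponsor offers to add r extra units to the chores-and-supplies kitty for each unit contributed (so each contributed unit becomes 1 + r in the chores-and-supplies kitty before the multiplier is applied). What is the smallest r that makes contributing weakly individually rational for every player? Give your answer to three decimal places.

With matching at rate r, one contributed unit becomes (1 + r) in the chores-and-supplies kitty and returns 7.5 × (1 + r) / 10 to the contributor.
Setting this equal to 1: 1 + r = 10/7.5 = 1.3333.
So the minimum matching rate is r = 1.3333 − 1 = 0.333.

0.333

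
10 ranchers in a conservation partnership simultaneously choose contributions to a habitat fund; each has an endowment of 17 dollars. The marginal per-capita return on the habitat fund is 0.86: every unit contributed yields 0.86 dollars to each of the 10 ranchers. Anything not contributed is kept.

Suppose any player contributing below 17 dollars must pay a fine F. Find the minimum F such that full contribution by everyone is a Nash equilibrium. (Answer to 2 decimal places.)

Given the others contribute fully, the best deviation is to contribute 0 (any partial contribution still incurs the fine and gives up units whose private return 0.86 is below 1).
Deviating from 17 to 0 saves 17 dollars but forfeits the deviator's share of the drop in the habitat fund: 0.86 × 17 = 14.62.
So the deviation gain is 17 − 14.62 = 2.38, and the fine must be at least 2.38 dollars to wipe it out.

2.38 dollars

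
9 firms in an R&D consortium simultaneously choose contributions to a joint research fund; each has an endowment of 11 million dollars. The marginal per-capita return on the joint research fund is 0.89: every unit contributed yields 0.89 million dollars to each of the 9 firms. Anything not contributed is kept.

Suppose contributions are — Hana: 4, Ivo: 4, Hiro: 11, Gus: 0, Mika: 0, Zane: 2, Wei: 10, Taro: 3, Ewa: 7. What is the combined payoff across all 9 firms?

386.41 million dollars

Total contributed: 4 + 4 + 11 + 0 + 0 + 2 + 10 + 3 + 7 = 41; total kept: 9 × 11 − 41 = 58.
The joint research fund pays out 0.89 × 9 × 41 = 328.41 in aggregate.
Group total = 58 + 328.41 = 386.41.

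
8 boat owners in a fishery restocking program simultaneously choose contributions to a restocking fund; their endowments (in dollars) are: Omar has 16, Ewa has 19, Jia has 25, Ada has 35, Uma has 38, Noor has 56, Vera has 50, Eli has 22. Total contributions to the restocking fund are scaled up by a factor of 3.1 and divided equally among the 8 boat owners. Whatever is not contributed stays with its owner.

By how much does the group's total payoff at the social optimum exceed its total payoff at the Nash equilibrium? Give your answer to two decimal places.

548.10 dollars

The private return per contributed unit is 3.1/8 = 0.3875 < 1 for every player regardless of endowment, so the Nash equilibrium is zero contribution and the group total is Σ E_j = 16 + 19 + 25 + 35 + 38 + 56 + 50 + 22 = 261.
Each contributed unit returns 3.100 to the group, so the social optimum is full contribution by everyone: group total = 3.100 × 261 = 809.10.
Efficiency loss = (3.100 − 1) × 261 = 548.10.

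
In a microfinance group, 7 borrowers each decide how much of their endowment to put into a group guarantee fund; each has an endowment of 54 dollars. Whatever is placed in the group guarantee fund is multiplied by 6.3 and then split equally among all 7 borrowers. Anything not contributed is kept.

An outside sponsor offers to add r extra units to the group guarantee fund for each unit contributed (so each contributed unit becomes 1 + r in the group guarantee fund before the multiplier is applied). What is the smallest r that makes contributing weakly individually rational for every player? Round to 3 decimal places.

0.111

With matching at rate r, one contributed unit becomes (1 + r) in the group guarantee fund and returns 6.3 × (1 + r) / 7 to the contributor.
Setting this equal to 1: 1 + r = 7/6.3 = 1.1111.
So the minimum matching rate is r = 1.1111 − 1 = 0.111.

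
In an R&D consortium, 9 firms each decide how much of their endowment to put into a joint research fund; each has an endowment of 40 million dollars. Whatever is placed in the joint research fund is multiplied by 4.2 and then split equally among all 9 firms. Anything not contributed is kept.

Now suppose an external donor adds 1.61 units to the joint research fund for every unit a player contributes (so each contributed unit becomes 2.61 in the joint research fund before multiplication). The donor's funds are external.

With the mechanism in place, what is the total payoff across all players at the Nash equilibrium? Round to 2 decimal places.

Under the mechanism each unit contributed yields 4.2 × 2.61 / 9 = 1.2180 back to its contributor per unit of net cost, which exceeds 1, making full contribution the dominant choice for everyone.
At the Nash equilibrium everyone contributes 40. Group total payoff = 4.2 × 2.61 × 360 = 3946.32.

3946.32 million dollars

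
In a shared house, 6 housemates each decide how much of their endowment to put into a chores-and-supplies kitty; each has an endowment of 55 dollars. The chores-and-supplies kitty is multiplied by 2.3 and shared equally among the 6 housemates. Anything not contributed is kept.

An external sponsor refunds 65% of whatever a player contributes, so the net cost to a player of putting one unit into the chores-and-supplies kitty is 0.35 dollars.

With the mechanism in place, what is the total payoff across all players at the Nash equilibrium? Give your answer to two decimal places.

The effective private return per unit is now (2.3/6) / 0.35 = 1.0952 > 1, so every player's dominant strategy flips to full contribution.
At the Nash equilibrium everyone contributes 55. Group total payoff = 6 × (55 × 0.65 + 2.3 × 55) = 973.50.

973.50 dollars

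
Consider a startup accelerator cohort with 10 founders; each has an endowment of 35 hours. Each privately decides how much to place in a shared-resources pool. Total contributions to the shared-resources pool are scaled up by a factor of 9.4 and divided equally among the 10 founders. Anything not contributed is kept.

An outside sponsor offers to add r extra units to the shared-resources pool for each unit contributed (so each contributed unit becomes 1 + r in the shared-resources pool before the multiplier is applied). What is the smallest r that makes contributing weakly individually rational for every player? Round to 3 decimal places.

With matching at rate r, one contributed unit becomes (1 + r) in the shared-resources pool and returns 9.4 × (1 + r) / 10 to the contributor.
Setting this equal to 1: 1 + r = 10/9.4 = 1.0638.
So the minimum matching rate is r = 1.0638 − 1 = 0.064.

0.064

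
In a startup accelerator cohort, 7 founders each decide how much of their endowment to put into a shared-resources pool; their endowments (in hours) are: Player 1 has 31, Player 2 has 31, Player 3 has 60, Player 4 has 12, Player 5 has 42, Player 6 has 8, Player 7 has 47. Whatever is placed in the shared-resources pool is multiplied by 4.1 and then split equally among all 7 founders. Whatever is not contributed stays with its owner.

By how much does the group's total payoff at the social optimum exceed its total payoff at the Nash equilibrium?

716.10 hours

The private return per contributed unit is 4.1/7 = 0.5857 < 1 for every player regardless of endowment, so the Nash equilibrium is zero contribution and the group total is Σ E_j = 31 + 31 + 60 + 12 + 42 + 8 + 47 = 231.
Each contributed unit returns 4.100 to the group, so the social optimum is full contribution by everyone: group total = 4.100 × 231 = 947.10.
Efficiency loss = (4.100 − 1) × 231 = 716.10.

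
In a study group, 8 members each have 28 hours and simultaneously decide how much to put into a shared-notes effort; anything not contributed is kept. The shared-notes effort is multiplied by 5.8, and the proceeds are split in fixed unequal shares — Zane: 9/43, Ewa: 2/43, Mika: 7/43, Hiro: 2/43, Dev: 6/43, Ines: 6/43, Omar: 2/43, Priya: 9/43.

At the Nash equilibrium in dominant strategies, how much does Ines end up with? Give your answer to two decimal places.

Each unit j contributes comes back to j as 5.8 × (j's share), so j prefers to contribute only if that share exceeds 1/5.8 = 0.1724; otherwise keeping the unit dominates.
The shares above 0.1724 belong to Zane and Priya, contributing 28 each; the remaining 6 contribute 0. Total contributed: 56.
Ines keeps 28 and receives 5.8 × 56 × 6/43 = 45.32 from the shared-notes effort, for a payoff of 73.32.

73.32 hours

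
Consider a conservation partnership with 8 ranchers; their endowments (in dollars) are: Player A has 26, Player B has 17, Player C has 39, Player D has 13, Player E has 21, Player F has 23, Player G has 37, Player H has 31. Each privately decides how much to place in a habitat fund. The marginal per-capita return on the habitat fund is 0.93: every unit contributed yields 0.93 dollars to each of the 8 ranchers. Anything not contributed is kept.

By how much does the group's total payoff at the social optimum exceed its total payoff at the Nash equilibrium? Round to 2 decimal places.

1333.08 dollars

The private return per contributed unit is 0.93 < 1 for everyone, so the Nash equilibrium is zero contribution and the group total is Σ E_j = 26 + 17 + 39 + 13 + 21 + 23 + 37 + 31 = 207.
Each contributed unit returns 7.440 to the group, so the social optimum is full contribution by everyone: group total = 7.440 × 207 = 1540.08.
Efficiency loss = (7.440 − 1) × 207 = 1333.08.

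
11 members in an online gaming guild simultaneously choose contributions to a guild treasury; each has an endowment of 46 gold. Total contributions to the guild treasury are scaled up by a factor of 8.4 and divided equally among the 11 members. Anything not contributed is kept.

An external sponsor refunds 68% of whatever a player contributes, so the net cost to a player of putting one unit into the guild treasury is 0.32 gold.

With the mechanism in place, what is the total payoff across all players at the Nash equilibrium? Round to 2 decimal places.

4594.48 gold

Under the mechanism each unit contributed yields (8.4/11) / 0.32 = 2.3864 back to its contributor per unit of net cost, which exceeds 1, making full contribution the dominant choice for everyone.
At the Nash equilibrium everyone contributes 46. Group total payoff = 11 × (46 × 0.68 + 8.4 × 46) = 4594.48.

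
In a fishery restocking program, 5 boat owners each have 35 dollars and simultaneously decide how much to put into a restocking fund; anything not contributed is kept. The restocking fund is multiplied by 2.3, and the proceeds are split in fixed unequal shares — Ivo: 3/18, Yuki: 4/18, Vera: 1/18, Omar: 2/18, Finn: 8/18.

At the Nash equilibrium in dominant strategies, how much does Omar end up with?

A player with share s gets back 2.3·s per unit contributed, so full contribution is dominant for anyone with s > 1/2.3 = 0.4348 and zero contribution is dominant for anyone below.
Only Finn (8/18) clears that bar, contributing 35; the remaining 4 contribute 0. Total contributed: 35.
Omar keeps 35 and receives 2.3 × 35 × 2/18 = 8.94 from the restocking fund, for a payoff of 43.94.

43.94 dollars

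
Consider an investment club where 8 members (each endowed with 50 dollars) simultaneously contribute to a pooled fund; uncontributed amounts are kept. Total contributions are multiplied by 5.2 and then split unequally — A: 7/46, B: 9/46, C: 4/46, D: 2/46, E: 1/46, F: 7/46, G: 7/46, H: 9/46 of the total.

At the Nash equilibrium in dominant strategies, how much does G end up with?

129.13 dollars

Each unit j contributes comes back to j as 5.2 × (j's share), so j prefers to contribute only if that share exceeds 1/5.2 = 0.1923; otherwise keeping the unit dominates.
B and H are above the threshold, contributing 50 each; the remaining 6 contribute 0. Total contributed: 100.
G keeps 50 and receives 5.2 × 100 × 7/46 = 79.13 from the pooled fund, for a payoff of 129.13.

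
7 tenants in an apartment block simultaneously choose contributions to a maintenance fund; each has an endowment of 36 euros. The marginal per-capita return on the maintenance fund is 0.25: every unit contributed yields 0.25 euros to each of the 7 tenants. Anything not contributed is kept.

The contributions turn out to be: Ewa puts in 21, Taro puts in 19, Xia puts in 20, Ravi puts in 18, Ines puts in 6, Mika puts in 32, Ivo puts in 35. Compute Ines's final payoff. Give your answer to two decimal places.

Total contributed: 21 + 19 + 20 + 18 + 6 + 32 + 35 = 151.
Each receives 0.25 × 151 = 37.75 from the maintenance fund.
Ines keeps 36 − 6 = 30, so Ines's payoff is 30 + 37.75 = 67.75.

67.75 euros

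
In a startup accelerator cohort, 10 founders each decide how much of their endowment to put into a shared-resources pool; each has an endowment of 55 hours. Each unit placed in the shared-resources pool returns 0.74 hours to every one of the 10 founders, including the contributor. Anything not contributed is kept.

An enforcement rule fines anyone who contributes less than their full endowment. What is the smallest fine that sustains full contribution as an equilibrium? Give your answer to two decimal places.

Given the others contribute fully, the best deviation is to contribute 0 (any partial contribution still incurs the fine and gives up units whose private return 0.74 is below 1).
Deviating from 55 to 0 saves 55 hours but forfeits the deviator's share of the drop in the shared-resources pool: 0.74 × 55 = 40.70.
So the deviation gain is 55 − 40.70 = 14.30, and the fine must be at least 14.30 hours to wipe it out.

14.30 hours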